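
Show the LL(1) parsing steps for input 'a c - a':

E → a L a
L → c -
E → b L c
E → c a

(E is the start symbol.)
LL(1) parsing maintains a stack (initially the start symbol over $) and the input. At each step: if the stack top is a terminal, match it against the current input token; if it is a non-terminal N, replace it with the RHS of M[N, lookahead] (the unique production whose predict set contains the lookahead).

Stack is shown with the top on the left.

Stack    Input      Action
--------------------------
E $      a c - a $  output E → a L a
a L a $  a c - a $  match 'a'
L a $    c - a $    output L → c -
c - a $  c - a $    match 'c'
- a $    - a $      match '-'
a $      a $        match 'a'
$        $          accept

The string is accepted.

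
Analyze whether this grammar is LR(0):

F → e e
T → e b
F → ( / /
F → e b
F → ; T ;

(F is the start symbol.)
Augment with F' → F and build the canonical LR(0) collection (I0 = CLOSURE({[F' → . F]}), then GOTO on every symbol after a dot until no new states appear). It has 13 states:
  I0: { [F → . ( / /], [F → . ; T ;], [F → . e b], [F → . e e], [F' → . F] }  — shift
  I1: { [F → ( . / /] }  — shift
  I2: { [F → ; . T ;], [T → . e b] }  — shift
  I3: { [F' → F .] }  — accept
  I4: { [F → e . b], [F → e . e] }  — shift
  I5: { [F → e b .] }  — reduce
  I6: { [F → e e .] }  — reduce
  I7: { [F → ; T . ;] }  — shift
  I8: { [T → e . b] }  — shift
  I9: { [T → e b .] }  — reduce
  I10: { [F → ; T ; .] }  — reduce
  I11: { [F → ( / . /] }  — shift
  I12: { [F → ( / / .] }  — reduce

Every state is either a pure shift/goto state or contains exactly one complete item and nothing to shift — no conflicts. The grammar is LR(0).

Answer: Yes, the grammar is LR(0)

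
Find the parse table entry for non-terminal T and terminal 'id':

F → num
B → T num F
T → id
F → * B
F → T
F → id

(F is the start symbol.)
T → id

To find M[T, 'id'], we find productions for T where 'id' is in the predict set (PREDICT(N → α) = (FIRST(α) \ {ε}) ∪ (FOLLOW(N) if α ⇒* ε)).

T → id: PREDICT = { 'id' }
  'id' is in predict set, so this production goes in M[T, 'id']

M[T, 'id'] = T → id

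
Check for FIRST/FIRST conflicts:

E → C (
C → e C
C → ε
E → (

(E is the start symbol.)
Yes. E → C '(' / E → '(' on { '(' }

A FIRST/FIRST conflict occurs when two productions N → α and N → β for the same non-terminal have FIRST(α) ∩ FIRST(β) ≠ ∅ (with ε ∈ FIRST of a nullable right-hand side, so two nullable alternatives also conflict).

FIRST sets of the non-terminals at (or reachable through a nullable prefix from) the front of some alternative:
  FIRST(C) = { 'e', ε }

Productions for E:
  E → C (: FIRST = { '(', 'e' }
  E → (: FIRST = { '(' }
Productions for C:
  C → e C: FIRST = { 'e' }
  C → ε: FIRST = { ε }

Conflict for E: E → C ( and E → (
  Overlap: { '(' }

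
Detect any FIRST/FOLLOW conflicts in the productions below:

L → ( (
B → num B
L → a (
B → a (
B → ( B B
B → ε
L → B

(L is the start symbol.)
Yes. B → num B with FOLLOW(B) on { 'num' }; B → a '(' with FOLLOW(B) on { 'a' }; B → '(' B B with FOLLOW(B) on { '(' }

Nullable non-terminals: B, L.
FIRST sets used below: FIRST(B) = { '(', 'a', 'num', ε }

B: nullable alternative(s) B → ε; FOLLOW(B) = { $, '(', 'a', 'num' }
  B → num B: FIRST \ {ε} = { 'num' } — overlaps FOLLOW(B) on { 'num' }: CONFLICT
  B → a (: FIRST \ {ε} = { 'a' } — overlaps FOLLOW(B) on { 'a' }: CONFLICT
  B → ( B B: FIRST \ {ε} = { '(' } — overlaps FOLLOW(B) on { '(' }: CONFLICT
  B → ε: FIRST \ {ε} = { } — this is the only nullable alternative, skip

L: nullable alternative(s) L → B; FOLLOW(L) = { $ }
  L → ( (: FIRST \ {ε} = { '(' } — disjoint from FOLLOW(L)
  L → a (: FIRST \ {ε} = { 'a' } — disjoint from FOLLOW(L)
  L → B: FIRST \ {ε} = { '(', 'a', 'num' } — this is the only nullable alternative, skip

So the grammar has 3 FIRST/FOLLOW conflicts (marked CONFLICT above).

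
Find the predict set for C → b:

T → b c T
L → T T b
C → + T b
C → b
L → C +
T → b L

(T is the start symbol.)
{ 'b' }

PREDICT(C → b) = (FIRST(RHS) \ {ε}) ∪ (FOLLOW(C) if ε ∈ FIRST(RHS), i.e. RHS ⇒* ε)
FIRST(b) = { 'b' }
ε ∉ FIRST(b), so FOLLOW(C) is not added.
PREDICT(C → b) = { 'b' }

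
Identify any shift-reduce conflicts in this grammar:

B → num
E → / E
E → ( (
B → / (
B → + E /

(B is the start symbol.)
A shift-reduce conflict occurs when an LR(0) state has both:
  - a complete (reduce) item [A → α .] (dot at the end), and
  - a shift item [B → β . c γ] (dot before a terminal).

Augment with B' → B and build the canonical LR(0) collection (I0 = CLOSURE({[B' → . B]}), then GOTO on every symbol after a dot until no new states appear). It has 12 states:
  I0: { [B → . + E /], [B → . / (], [B → . num], [B' → . B] }  — shift
  I1: { [B → + . E /], [E → . ( (], [E → . / E] }  — shift
  I2: { [B → / . (] }  — shift
  I3: { [B' → B .] }  — accept
  I4: { [B → num .] }  — reduce
  I5: { [B → / ( .] }  — reduce
  I6: { [E → ( . (] }  — shift
  I7: { [E → . ( (], [E → . / E], [E → / . E] }  — shift
  I8: { [B → + E . /] }  — shift
  I9: { [B → + E / .] }  — reduce
  I10: { [E → / E .] }  — reduce
  I11: { [E → ( ( .] }  — reduce

No state contains both a complete item and a shift item.

Answer: No shift-reduce conflicts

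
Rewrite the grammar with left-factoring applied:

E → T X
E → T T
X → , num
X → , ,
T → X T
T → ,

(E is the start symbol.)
Left-factoring transforms A → αβ₁ | αβ₂ into A → αA' and A' → β₁ | β₂
(α is the longest common prefix among the alternatives). Repeat until
no nonterminal has two alternatives with a common prefix.

Round 1: E has alternatives sharing prefix 'T'. Introduce E': E → T E'
  Add: E' → X
  Add: E' → T

Round 2: X has alternatives sharing prefix ','. Introduce X': X → , X'
  Add: X' → num
  Add: X' → ,

No remaining common prefixes — done.

Resulting grammar:
E → T E'
E' → X
E' → T
X → , X'
X' → num
X' → ,
T → X T
T → ,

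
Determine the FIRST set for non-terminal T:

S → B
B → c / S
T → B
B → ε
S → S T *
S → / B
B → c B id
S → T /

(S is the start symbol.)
{ 'c', ε }

FIRST sets of the other non-terminals involved (by the same procedure, iterated to a fixed point):
  FIRST(B) = { 'c', ε }

From T → B:
  - B is a non-terminal: add FIRST(B) \ {ε} = { 'c' }
    B is nullable and nothing follows, so the whole right-hand side can vanish: ε ∈ FIRST(T)

Collecting: FIRST(T) = { 'c', ε }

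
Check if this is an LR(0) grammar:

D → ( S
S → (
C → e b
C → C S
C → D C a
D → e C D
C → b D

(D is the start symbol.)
Augment with D' → D and build the canonical LR(0) collection (I0 = CLOSURE({[D' → . D]}), then GOTO on every symbol after a dot until no new states appear). It has 17 states:
  I0: { [D → . ( S], [D → . e C D], [D' → . D] }  — shift
  I1: { [D → ( . S], [S → . (] }  — shift
  I2: { [D' → D .] }  — accept
  I3: { [C → . C S], [C → . D C a], [C → . b D], [C → . e b], [D → . ( S], [D → . e C D], [D → e . C D] }  — shift
  I4: { [C → C . S], [D → . ( S], [D → . e C D], [D → e C . D], [S → . (] }  — shift
  I5: { [C → . C S], [C → . D C a], [C → . b D], [C → . e b], [C → D . C a], [D → . ( S], [D → . e C D] }  — shift
  I6: { [C → b . D], [D → . ( S], [D → . e C D] }  — shift
  I7: { [C → . C S], [C → . D C a], [C → . b D], [C → . e b], [C → e . b], [D → . ( S], [D → . e C D], [D → e . C D] }  — shift
  I8: { [C → b . D], [C → e b .], [D → . ( S], [D → . e C D] }  — shift, reduce
  I9: { [C → b D .] }  — reduce
  I10: { [C → C . S], [C → D C . a], [S → . (] }  — shift
  I11: { [S → ( .] }  — reduce
  I12: { [C → C S .] }  — reduce
  I13: { [C → D C a .] }  — reduce
  I14: { [D → ( . S], [S → ( .], [S → . (] }  — shift, reduce
  I15: { [D → e C D .] }  — reduce
  I16: { [D → ( S .] }  — reduce

Conflict in state I8:
  Shift-reduce conflict between [C → e b .] and [D → . ( S]
So the grammar is NOT LR(0).

Answer: No. Shift-reduce conflict between [C → e b .] and [D → . ( S]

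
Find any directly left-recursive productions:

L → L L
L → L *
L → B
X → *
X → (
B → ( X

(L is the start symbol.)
L → L L: LEFT RECURSIVE (starts with L)
L → L *: LEFT RECURSIVE (starts with L)
L → B: starts with B
X → *: starts with '*'
X → (: starts with '('
B → ( X: starts with '('

The grammar has direct left recursion on: L.

Answer: Yes, L is left-recursive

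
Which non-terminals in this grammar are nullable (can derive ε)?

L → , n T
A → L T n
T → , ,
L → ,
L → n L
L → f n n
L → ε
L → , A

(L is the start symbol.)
{ 'L' }

A non-terminal is nullable if it can derive ε (the empty string): either it has an ε-production, or it has a production whose right-hand side consists entirely of nullable non-terminals.

ε-productions: L → ε
So L is immediately nullable.
No further non-terminal can be added: every production for the remaining non-terminals contains a terminal or a non-nullable non-terminal.
Nullable = { 'L' }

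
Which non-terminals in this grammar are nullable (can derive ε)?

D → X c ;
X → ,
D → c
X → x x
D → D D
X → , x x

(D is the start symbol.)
None

A non-terminal is nullable if it can derive ε (the empty string): either it has an ε-production, or it has a production whose right-hand side consists entirely of nullable non-terminals.

There are no ε-productions, so no non-terminal can derive ε.
No non-terminals are nullable.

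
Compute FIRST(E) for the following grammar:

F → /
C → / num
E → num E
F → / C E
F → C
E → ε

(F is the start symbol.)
{ 'num', ε }

From E → num E:
  - num is a terminal: add 'num' and stop
From E → ε:
  - ε-production, so ε ∈ FIRST(E)

Collecting: FIRST(E) = { 'num', ε }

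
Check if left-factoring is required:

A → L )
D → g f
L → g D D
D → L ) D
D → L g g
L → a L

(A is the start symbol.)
Left-factoring is needed when two productions for the same non-terminal
share a common prefix on the right-hand side.

Productions for D:
  D → g f
  D → L ) D
  D → L g g
Productions for L:
  L → g D D
  L → a L

Found common prefix 'L' in productions for D

Answer: Yes, D has productions with common prefix 'L'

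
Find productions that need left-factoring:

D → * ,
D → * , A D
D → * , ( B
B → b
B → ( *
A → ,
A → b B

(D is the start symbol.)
Left-factoring is needed when two productions for the same non-terminal
share a common prefix on the right-hand side.

Productions for D:
  D → * ,
  D → * , A D
  D → * , ( B
Productions for B:
  B → b
  B → ( *
Productions for A:
  A → ,
  A → b B

Found common prefix '* ,' in productions for D

Answer: Yes, D has productions with common prefix '* ,'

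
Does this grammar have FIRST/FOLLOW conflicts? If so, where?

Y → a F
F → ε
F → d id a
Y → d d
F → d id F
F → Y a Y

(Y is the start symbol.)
A FIRST/FOLLOW conflict occurs when a non-terminal N has a nullable alternative N → β (β ⇒* ε) and another alternative N → α with FIRST(α) ∩ FOLLOW(N) ≠ ∅: on such a lookahead the parser cannot decide between expanding α and letting N vanish via β.

Nullable non-terminals: F.
FIRST sets used below: FIRST(Y) = { 'a', 'd' }

F: nullable alternative(s) F → ε; FOLLOW(F) = { $, 'a' }
  F → ε: FIRST \ {ε} = { } — this is the only nullable alternative, skip
  F → d id a: FIRST \ {ε} = { 'd' } — disjoint from FOLLOW(F)
  F → d id F: FIRST \ {ε} = { 'd' } — disjoint from FOLLOW(F)
  F → Y a Y: FIRST \ {ε} = { 'a', 'd' } — overlaps FOLLOW(F) on { 'a' }: CONFLICT

Y has no nullable alternative, so no FIRST/FOLLOW check is needed there.

So the grammar has 1 FIRST/FOLLOW conflict (marked CONFLICT above).

Answer: Yes. F → Y a Y with FOLLOW(F) on { 'a' }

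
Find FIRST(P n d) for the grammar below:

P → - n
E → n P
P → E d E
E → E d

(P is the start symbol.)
{ '-', 'n' }

FIRST sets of the non-terminals involved (from the grammar, by fixed-point iteration):
  FIRST(P) = { '-', 'n' }

To compute FIRST(P n d), process the symbols left to right:
Symbol P is a non-terminal. Add FIRST(P) \ {ε} = { '-', 'n' }
P is not nullable (ε ∉ FIRST(P)), so stop here.
FIRST(P n d) = { '-', 'n' }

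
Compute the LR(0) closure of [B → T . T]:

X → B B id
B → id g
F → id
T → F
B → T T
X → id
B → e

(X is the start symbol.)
To compute CLOSURE, for each item [A → α.Bβ] where B is a non-terminal, add [B → .γ] for all productions B → γ; repeat for the newly added items until nothing changes.

Start with: [B → T . T]
  [B → T . T] has the dot before T: add [T → . F]
  [T → . F] has the dot before F: add [F → . id]
No further items can be added.

CLOSURE = { [B → T . T], [F → . id], [T → . F] }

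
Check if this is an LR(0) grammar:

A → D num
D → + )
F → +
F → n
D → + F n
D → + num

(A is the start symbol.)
A grammar is LR(0) if no state in the canonical LR(0) collection has:
  - both a shift item (dot before a terminal) and a complete item (shift-reduce conflict), or
  - two or more complete items (reduce-reduce conflict; the accept item [A' → A .] counts as a complete item here).

Augment with A' → A and build the canonical LR(0) collection (I0 = CLOSURE({[A' → . A]}), then GOTO on every symbol after a dot until no new states appear). It has 11 states:
  I0: { [A → . D num], [A' → . A], [D → . + )], [D → . + F n], [D → . + num] }  — shift
  I1: { [D → + . )], [D → + . F n], [D → + . num], [F → . +], [F → . n] }  — shift
  I2: { [A' → A .] }  — accept
  I3: { [A → D . num] }  — shift
  I4: { [A → D num .] }  — reduce
  I5: { [D → + ) .] }  — reduce
  I6: { [F → + .] }  — reduce
  I7: { [D → + F . n] }  — shift
  I8: { [F → n .] }  — reduce
  I9: { [D → + num .] }  — reduce
  I10: { [D → + F n .] }  — reduce

Every state is either a pure shift/goto state or contains exactly one complete item and nothing to shift — no conflicts. The grammar is LR(0).

Answer: Yes, the grammar is LR(0)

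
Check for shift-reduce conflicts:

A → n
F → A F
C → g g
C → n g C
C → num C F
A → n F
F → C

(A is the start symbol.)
Augment with A' → A and build the canonical LR(0) collection (I0 = CLOSURE({[A' → . A]}), then GOTO on every symbol after a dot until no new states appear). It has 18 states:
  I0: { [A → . n F], [A → . n], [A' → . A] }  — shift
  I1: { [A' → A .] }  — accept
  I2: { [A → . n F], [A → . n], [A → n . F], [A → n .], [C → . g g], [C → . n g C], [C → . num C F], [F → . A F], [F → . C] }  — shift, reduce
  I3: { [A → . n F], [A → . n], [C → . g g], [C → . n g C], [C → . num C F], [F → . A F], [F → . C], [F → A . F] }  — shift
  I4: { [F → C .] }  — reduce
  I5: { [A → n F .] }  — reduce
  I6: { [C → g . g] }  — shift
  I7: { [A → . n F], [A → . n], [A → n . F], [A → n .], [C → . g g], [C → . n g C], [C → . num C F], [C → n . g C], [F → . A F], [F → . C] }  — shift, reduce
  I8: { [C → . g g], [C → . n g C], [C → . num C F], [C → num . C F] }  — shift
  I9: { [A → . n F], [A → . n], [C → . g g], [C → . n g C], [C → . num C F], [C → num C . F], [F → . A F], [F → . C] }  — shift
  I10: { [C → n . g C] }  — shift
  I11: { [C → . g g], [C → . n g C], [C → . num C F], [C → n g . C] }  — shift
  I12: { [C → n g C .] }  — reduce
  I13: { [C → num C F .] }  — reduce
  I14: { [C → . g g], [C → . n g C], [C → . num C F], [C → g . g], [C → n g . C] }  — shift
  I15: { [C → g . g], [C → g g .] }  — shift, reduce
  I16: { [C → g g .] }  — reduce
  I17: { [F → A F .] }  — reduce

I2 contains reduce item [A → n .] and shift items [A → . n], [A → . n F], [C → . g g], [C → . n g C], [C → . num C F] — shift-reduce conflict.
I7 contains reduce item [A → n .] and shift items [A → . n], [A → . n F], [C → . g g], [C → . n g C], [C → n . g C], [C → . num C F] — shift-reduce conflict.
I15 contains reduce item [C → g g .] and shift item [C → g . g] — shift-reduce conflict.

Answer: Yes — I2: [A → n .] vs [A → . n]; I7: [A → n .] vs [A → . n]; I15: [C → g g .] vs [C → g . g]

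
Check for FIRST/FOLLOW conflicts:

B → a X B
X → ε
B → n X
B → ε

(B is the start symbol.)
A FIRST/FOLLOW conflict occurs when a non-terminal N has a nullable alternative N → β (β ⇒* ε) and another alternative N → α with FIRST(α) ∩ FOLLOW(N) ≠ ∅: on such a lookahead the parser cannot decide between expanding α and letting N vanish via β.

Nullable non-terminals: B, X.

B: nullable alternative(s) B → ε; FOLLOW(B) = { $ }
  B → a X B: FIRST \ {ε} = { 'a' } — disjoint from FOLLOW(B)
  B → n X: FIRST \ {ε} = { 'n' } — disjoint from FOLLOW(B)
  B → ε: FIRST \ {ε} = { } — this is the only nullable alternative, skip
X has a nullable alternative but only one production, so nothing to check.

No FIRST/FOLLOW conflicts found.

Answer: No FIRST/FOLLOW conflicts.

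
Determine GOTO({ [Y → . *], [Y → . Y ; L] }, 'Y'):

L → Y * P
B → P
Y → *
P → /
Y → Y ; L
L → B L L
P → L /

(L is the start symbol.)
GOTO(I, 'Y') = CLOSURE({ [A → αX.β] : [A → α.Xβ] ∈ I, X = 'Y' })

Items with dot before 'Y', with the dot advanced:
  [Y → . Y ; L] → [Y → Y . ; L]
Closure adds nothing (no advanced item has the dot before a non-terminal).

GOTO = { [Y → Y . ; L] }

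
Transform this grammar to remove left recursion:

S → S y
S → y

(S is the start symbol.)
S is directly left-recursive. The standard transformation for
  A → A α₁ | ... | A α_m | β₁ | ... | β_n
is
  A  → β₁ A' | ... | β_n A'
  A' → α₁ A' | ... | α_m A' | ε

S → y becomes S → y S'
S → S y becomes S' → y S'
Add S' → ε

Resulting grammar:
S → y S'
S' → y S'
S' → ε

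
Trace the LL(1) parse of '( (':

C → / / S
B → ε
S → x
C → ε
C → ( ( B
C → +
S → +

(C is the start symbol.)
Stack is shown with the top on the left.

Stack    Input  Action
----------------------
C $      ( ( $  output C → ( ( B
( ( B $  ( ( $  match '('
( B $    ( $    match '('
B $      $      output B → ε
$        $      accept

The string is accepted.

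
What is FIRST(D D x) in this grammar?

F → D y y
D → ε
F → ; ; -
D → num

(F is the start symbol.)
FIRST sets of the non-terminals involved (from the grammar, by fixed-point iteration):
  FIRST(D) = { 'num', ε }

To compute FIRST(D D x), process the symbols left to right:
Symbol D is a non-terminal. Add FIRST(D) \ {ε} = { 'num' }
D is nullable (ε ∈ FIRST(D)), continue to the next symbol.
Symbol D is a non-terminal. Add FIRST(D) \ {ε} = { 'num' }
D is nullable (ε ∈ FIRST(D)), continue to the next symbol.
Symbol x is a terminal. Add 'x' and stop.
FIRST(D D x) = { 'num', 'x' }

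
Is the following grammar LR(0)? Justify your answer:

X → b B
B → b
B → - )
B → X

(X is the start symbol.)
No. Shift-reduce conflict between [B → b .] and [B → . - )]

A grammar is LR(0) if no state in the canonical LR(0) collection has:
  - both a shift item (dot before a terminal) and a complete item (shift-reduce conflict), or
  - two or more complete items (reduce-reduce conflict; the accept item [X' → X .] counts as a complete item here).

Augment with X' → X and build the canonical LR(0) collection (I0 = CLOSURE({[X' → . X]}), then GOTO on every symbol after a dot until no new states appear). It has 8 states:
  I0: { [X → . b B], [X' → . X] }  — shift
  I1: { [X' → X .] }  — accept
  I2: { [B → . - )], [B → . X], [B → . b], [X → . b B], [X → b . B] }  — shift
  I3: { [B → - . )] }  — shift
  I4: { [X → b B .] }  — reduce
  I5: { [B → X .] }  — reduce
  I6: { [B → . - )], [B → . X], [B → . b], [B → b .], [X → . b B], [X → b . B] }  — shift, reduce
  I7: { [B → - ) .] }  — reduce

Conflict in state I6:
  Shift-reduce conflict between [B → b .] and [B → . - )]
So the grammar is NOT LR(0).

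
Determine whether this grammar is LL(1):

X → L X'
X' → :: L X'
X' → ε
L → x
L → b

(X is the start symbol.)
Yes, the grammar is LL(1).

Relevant sets:
  FOLLOW(X') = { $ }

For X':
  PREDICT(X' → :: L X') = { '::' }
  PREDICT(X' → ε) = { $ }
For L:
  PREDICT(L → x) = { 'x' }
  PREDICT(L → b) = { 'b' }
X has a single production, so nothing to check there.

All predict sets are disjoint. The grammar IS LL(1).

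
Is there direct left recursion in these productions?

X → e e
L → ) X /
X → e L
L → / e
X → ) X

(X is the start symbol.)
No direct left recursion

Direct left recursion occurs when N → N α for some non-terminal N (the right-hand side begins with the left-hand side itself).

X → e e: starts with e
L → ) X /: starts with ')'
X → e L: starts with e
L → / e: starts with '/'
X → ) X: starts with ')'

No direct left recursion found.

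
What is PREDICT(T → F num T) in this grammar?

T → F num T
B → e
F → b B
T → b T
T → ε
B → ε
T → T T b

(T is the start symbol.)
PREDICT(T → F num T) = (FIRST(RHS) \ {ε}) ∪ (FOLLOW(T) if ε ∈ FIRST(RHS), i.e. RHS ⇒* ε)
FIRST(F) = { 'b' }
FIRST(F num T) = { 'b' }
ε ∉ FIRST(F num T), so FOLLOW(T) is not added.
PREDICT(T → F num T) = { 'b' }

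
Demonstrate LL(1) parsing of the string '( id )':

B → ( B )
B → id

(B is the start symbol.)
LL(1) parsing maintains a stack (initially the start symbol over $) and the input. At each step: if the stack top is a terminal, match it against the current input token; if it is a non-terminal N, replace it with the RHS of M[N, lookahead] (the unique production whose predict set contains the lookahead).

Stack is shown with the top on the left.

Stack    Input     Action
-------------------------
B $      ( id ) $  output B → ( B )
( B ) $  ( id ) $  match '('
B ) $    id ) $    output B → id
id ) $   id ) $    match 'id'
) $      ) $       match ')'
$        $         accept

The string is accepted.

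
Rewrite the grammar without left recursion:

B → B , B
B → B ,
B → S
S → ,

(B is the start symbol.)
B → S B'
B' → , B B'
B' → , B'
B' → ε
S → ,

B is directly left-recursive. The standard transformation for
  A → A α₁ | ... | A α_m | β₁ | ... | β_n
is
  A  → β₁ A' | ... | β_n A'
  A' → α₁ A' | ... | α_m A' | ε

B → S becomes B → S B'
B → B , B becomes B' → , B B'
B → B , becomes B' → , B'
Add B' → ε

Productions for other non-terminals are unchanged:
  S → ,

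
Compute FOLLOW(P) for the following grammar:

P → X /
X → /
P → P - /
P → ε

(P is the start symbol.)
P is the start symbol, so $ ∈ FOLLOW(P).
In P → P - /: P is followed by '-' '/', add FIRST('-' '/') \ {ε} = { '-' }

Taking the union: FOLLOW(P) = { $, '-' }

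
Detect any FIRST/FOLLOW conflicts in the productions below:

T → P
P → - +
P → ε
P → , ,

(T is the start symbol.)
A FIRST/FOLLOW conflict occurs when a non-terminal N has a nullable alternative N → β (β ⇒* ε) and another alternative N → α with FIRST(α) ∩ FOLLOW(N) ≠ ∅: on such a lookahead the parser cannot decide between expanding α and letting N vanish via β.

Nullable non-terminals: P, T.

P: nullable alternative(s) P → ε; FOLLOW(P) = { $ }
  P → - +: FIRST \ {ε} = { '-' } — disjoint from FOLLOW(P)
  P → ε: FIRST \ {ε} = { } — this is the only nullable alternative, skip
  P → , ,: FIRST \ {ε} = { ',' } — disjoint from FOLLOW(P)
T has a nullable alternative but only one production, so nothing to check.

No FIRST/FOLLOW conflicts found.

Answer: No FIRST/FOLLOW conflicts.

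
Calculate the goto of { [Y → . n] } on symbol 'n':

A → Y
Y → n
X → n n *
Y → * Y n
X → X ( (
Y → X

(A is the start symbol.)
GOTO(I, 'n') = CLOSURE({ [A → αX.β] : [A → α.Xβ] ∈ I, X = 'n' })

Items with dot before 'n', with the dot advanced:
  [Y → . n] → [Y → n .]
Closure adds nothing (no advanced item has the dot before a non-terminal).

GOTO = { [Y → n .] }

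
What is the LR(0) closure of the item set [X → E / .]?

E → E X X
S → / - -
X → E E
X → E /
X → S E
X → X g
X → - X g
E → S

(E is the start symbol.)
{ [X → E / .] }

Start with: [X → E / .]
The dot is at the end, so nothing is added.

CLOSURE = { [X → E / .] }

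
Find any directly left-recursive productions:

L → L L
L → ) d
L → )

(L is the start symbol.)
Yes, L is left-recursive

Direct left recursion occurs when N → N α for some non-terminal N (the right-hand side begins with the left-hand side itself).

L → L L: LEFT RECURSIVE (starts with L)
L → ) d: starts with ')'
L → ): starts with ')'

The grammar has direct left recursion on: L.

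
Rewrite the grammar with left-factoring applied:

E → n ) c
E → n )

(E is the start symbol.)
Left-factoring transforms A → αβ₁ | αβ₂ into A → αA' and A' → β₁ | β₂
(α is the longest common prefix among the alternatives). Repeat until
no nonterminal has two alternatives with a common prefix.

Round 1: E has alternatives sharing prefix 'n )'. Introduce E': E → n ) E'
  Add: E' → c
  Add: E' → ε

No remaining common prefixes — done.

Resulting grammar:
E → n ) E'
E' → c
E' → ε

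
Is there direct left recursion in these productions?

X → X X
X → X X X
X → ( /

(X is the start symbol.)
Direct left recursion occurs when N → N α for some non-terminal N (the right-hand side begins with the left-hand side itself).

X → X X: LEFT RECURSIVE (starts with X)
X → X X X: LEFT RECURSIVE (starts with X)
X → ( /: starts with '('

The grammar has direct left recursion on: X.

Answer: Yes, X is left-recursive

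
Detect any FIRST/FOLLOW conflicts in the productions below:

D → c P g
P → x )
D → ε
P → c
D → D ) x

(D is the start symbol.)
Yes. D → D ')' x with FOLLOW(D) on { ')' }

Nullable non-terminals: D.
FIRST sets used below: FIRST(D) = { ')', 'c', ε }

D: nullable alternative(s) D → ε; FOLLOW(D) = { $, ')' }
  D → c P g: FIRST \ {ε} = { 'c' } — disjoint from FOLLOW(D)
  D → ε: FIRST \ {ε} = { } — this is the only nullable alternative, skip
  D → D ) x: FIRST \ {ε} = { ')', 'c' } — overlaps FOLLOW(D) on { ')' }: CONFLICT

P has no nullable alternative, so no FIRST/FOLLOW check is needed there.

So the grammar has 1 FIRST/FOLLOW conflict (marked CONFLICT above).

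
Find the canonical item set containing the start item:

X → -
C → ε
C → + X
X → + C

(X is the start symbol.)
{ [X → . + C], [X → . -], [X' → . X] }

First, augment the grammar with X' → X
I₀ = CLOSURE({ [X' → . X] }):
  [X' → . X] has the dot before X: add [X → . -], [X → . + C]
No further items can be added.

I₀ = { [X → . + C], [X → . -], [X' → . X] }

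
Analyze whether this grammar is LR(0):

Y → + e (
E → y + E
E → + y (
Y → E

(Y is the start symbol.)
Yes, the grammar is LR(0)

A grammar is LR(0) if no state in the canonical LR(0) collection has:
  - both a shift item (dot before a terminal) and a complete item (shift-reduce conflict), or
  - two or more complete items (reduce-reduce conflict; the accept item [Y' → Y .] counts as a complete item here).

Augment with Y' → Y and build the canonical LR(0) collection (I0 = CLOSURE({[Y' → . Y]}), then GOTO on every symbol after a dot until no new states appear). It has 12 states:
  I0: { [E → . + y (], [E → . y + E], [Y → . + e (], [Y → . E], [Y' → . Y] }  — shift
  I1: { [E → + . y (], [Y → + . e (] }  — shift
  I2: { [Y → E .] }  — reduce
  I3: { [Y' → Y .] }  — accept
  I4: { [E → y . + E] }  — shift
  I5: { [E → . + y (], [E → . y + E], [E → y + . E] }  — shift
  I6: { [E → + . y (] }  — shift
  I7: { [E → y + E .] }  — reduce
  I8: { [E → + y . (] }  — shift
  I9: { [E → + y ( .] }  — reduce
  I10: { [Y → + e . (] }  — shift
  I11: { [Y → + e ( .] }  — reduce

Every state is either a pure shift/goto state or contains exactly one complete item and nothing to shift — no conflicts. The grammar is LR(0).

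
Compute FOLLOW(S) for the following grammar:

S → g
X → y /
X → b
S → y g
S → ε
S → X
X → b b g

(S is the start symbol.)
{ $ }

To compute FOLLOW(S), find every occurrence of S on a right-hand side N → α S β: add FIRST(β) \ {ε}, and if β is empty or nullable also add FOLLOW(N). Iterate to a fixed point.

S is the start symbol, so $ ∈ FOLLOW(S).
S does not occur on any right-hand side.

Taking the union: FOLLOW(S) = { $ }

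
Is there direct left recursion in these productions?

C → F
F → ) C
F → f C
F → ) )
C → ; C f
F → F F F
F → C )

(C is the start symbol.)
C → F: starts with F
F → ) C: starts with ')'
F → f C: starts with f
F → ) ): starts with ')'
C → ; C f: starts with ';'
F → F F F: LEFT RECURSIVE (starts with F)
F → C ): starts with C

The grammar has direct left recursion on: F.

Answer: Yes, F is left-recursive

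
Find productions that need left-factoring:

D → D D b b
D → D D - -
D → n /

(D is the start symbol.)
Yes, D has productions with common prefix 'D D'

Left-factoring is needed when two productions for the same non-terminal
share a common prefix on the right-hand side.

Productions for D:
  D → D D b b
  D → D D - -
  D → n /

Found common prefix 'D D' in productions for D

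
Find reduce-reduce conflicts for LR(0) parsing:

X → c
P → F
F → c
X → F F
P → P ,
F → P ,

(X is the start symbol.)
Yes — I4: [F → c .] vs [X → c .]; I5: [F → P , .] vs [P → P , .]; I6: [P → F .] vs [X → F F .]

Augment with X' → X and build the canonical LR(0) collection (I0 = CLOSURE({[X' → . X]}), then GOTO on every symbol after a dot until no new states appear). It has 8 states:
  I0: { [F → . P ,], [F → . c], [P → . F], [P → . P ,], [X → . F F], [X → . c], [X' → . X] }  — shift
  I1: { [F → . P ,], [F → . c], [P → . F], [P → . P ,], [P → F .], [X → F . F] }  — shift, reduce
  I2: { [F → P . ,], [P → P . ,] }  — shift
  I3: { [X' → X .] }  — accept
  I4: { [F → c .], [X → c .] }  — 2 reduces
  I5: { [F → P , .], [P → P , .] }  — 2 reduces
  I6: { [P → F .], [X → F F .] }  — 2 reduces
  I7: { [F → c .] }  — reduce

I4 contains complete items [F → c .], [X → c .] — reduce-reduce conflict.
I5 contains complete items [F → P , .], [P → P , .] — reduce-reduce conflict.
I6 contains complete items [P → F .], [X → F F .] — reduce-reduce conflict.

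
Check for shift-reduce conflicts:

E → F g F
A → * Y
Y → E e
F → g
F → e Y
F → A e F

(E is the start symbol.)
Augment with E' → E and build the canonical LR(0) collection (I0 = CLOSURE({[E' → . E]}), then GOTO on every symbol after a dot until no new states appear). It has 15 states:
  I0: { [A → . * Y], [E → . F g F], [E' → . E], [F → . A e F], [F → . e Y], [F → . g] }  — shift
  I1: { [A → * . Y], [A → . * Y], [E → . F g F], [F → . A e F], [F → . e Y], [F → . g], [Y → . E e] }  — shift
  I2: { [F → A . e F] }  — shift
  I3: { [E' → E .] }  — accept
  I4: { [E → F . g F] }  — shift
  I5: { [A → . * Y], [E → . F g F], [F → . A e F], [F → . e Y], [F → . g], [F → e . Y], [Y → . E e] }  — shift
  I6: { [F → g .] }  — reduce
  I7: { [Y → E . e] }  — shift
  I8: { [F → e Y .] }  — reduce
  I9: { [Y → E e .] }  — reduce
  I10: { [A → . * Y], [E → F g . F], [F → . A e F], [F → . e Y], [F → . g] }  — shift
  I11: { [E → F g F .] }  — reduce
  I12: { [A → . * Y], [F → . A e F], [F → . e Y], [F → . g], [F → A e . F] }  — shift
  I13: { [F → A e F .] }  — reduce
  I14: { [A → * Y .] }  — reduce

No state contains both a complete item and a shift item.

Answer: No shift-reduce conflicts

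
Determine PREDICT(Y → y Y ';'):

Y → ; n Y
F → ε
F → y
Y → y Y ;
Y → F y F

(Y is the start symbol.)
PREDICT(Y → y Y ';') = (FIRST(RHS) \ {ε}) ∪ (FOLLOW(Y) if ε ∈ FIRST(RHS), i.e. RHS ⇒* ε)
FIRST(y Y ';') = { 'y' }
ε ∉ FIRST(y Y ';'), so FOLLOW(Y) is not added.
PREDICT(Y → y Y ';') = { 'y' }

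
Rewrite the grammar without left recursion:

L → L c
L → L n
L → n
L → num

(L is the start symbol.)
L → n L'
L → num L'
L' → c L'
L' → n L'
L' → ε

L is directly left-recursive. The standard transformation for
  A → A α₁ | ... | A α_m | β₁ | ... | β_n
is
  A  → β₁ A' | ... | β_n A'
  A' → α₁ A' | ... | α_m A' | ε

L → n becomes L → n L'
L → num becomes L → num L'
L → L c becomes L' → c L'
L → L n becomes L' → n L'
Add L' → ε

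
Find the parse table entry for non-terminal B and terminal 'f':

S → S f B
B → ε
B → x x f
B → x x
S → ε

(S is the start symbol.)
To find M[B, 'f'], we find productions for B where 'f' is in the predict set (PREDICT(N → α) = (FIRST(α) \ {ε}) ∪ (FOLLOW(N) if α ⇒* ε)).

Relevant sets:
  FOLLOW(B) = { $, 'f' }

B → ε: PREDICT = { $, 'f' }
  'f' is in predict set, so this production goes in M[B, 'f']
B → x x f: PREDICT = { 'x' }
B → x x: PREDICT = { 'x' }

M[B, 'f'] = B → ε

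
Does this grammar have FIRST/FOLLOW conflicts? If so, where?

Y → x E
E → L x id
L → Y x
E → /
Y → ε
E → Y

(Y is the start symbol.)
Nullable non-terminals: E, Y.
FIRST sets used below: FIRST(L) = { 'x' }, FIRST(Y) = { 'x', ε }

E: nullable alternative(s) E → Y; FOLLOW(E) = { $, 'x' }
  E → L x id: FIRST \ {ε} = { 'x' } — overlaps FOLLOW(E) on { 'x' }: CONFLICT
  E → /: FIRST \ {ε} = { '/' } — disjoint from FOLLOW(E)
  E → Y: FIRST \ {ε} = { 'x' } — this is the only nullable alternative, skip

Y: nullable alternative(s) Y → ε; FOLLOW(Y) = { $, 'x' }
  Y → x E: FIRST \ {ε} = { 'x' } — overlaps FOLLOW(Y) on { 'x' }: CONFLICT
  Y → ε: FIRST \ {ε} = { } — this is the only nullable alternative, skip

L has no nullable alternative, so no FIRST/FOLLOW check is needed there.

So the grammar has 2 FIRST/FOLLOW conflicts (marked CONFLICT above).

Answer: Yes. Y → x E with FOLLOW(Y) on { 'x' }; E → L x id with FOLLOW(E) on { 'x' }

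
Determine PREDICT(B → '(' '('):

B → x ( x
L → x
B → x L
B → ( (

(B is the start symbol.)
{ '(' }

PREDICT(B → '(' '(') = (FIRST(RHS) \ {ε}) ∪ (FOLLOW(B) if ε ∈ FIRST(RHS), i.e. RHS ⇒* ε)
FIRST('(' '(') = { '(' }
ε ∉ FIRST('(' '('), so FOLLOW(B) is not added.
PREDICT(B → '(' '(') = { '(' }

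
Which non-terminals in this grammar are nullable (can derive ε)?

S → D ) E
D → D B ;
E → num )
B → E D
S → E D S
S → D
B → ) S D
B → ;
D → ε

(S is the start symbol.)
ε-productions: D → ε
So D is immediately nullable.
S → D: every symbol on the right is nullable, so S is nullable too.
No further non-terminal can be added: every production for the remaining non-terminals contains a terminal or a non-nullable non-terminal.
Nullable = { 'D', 'S' }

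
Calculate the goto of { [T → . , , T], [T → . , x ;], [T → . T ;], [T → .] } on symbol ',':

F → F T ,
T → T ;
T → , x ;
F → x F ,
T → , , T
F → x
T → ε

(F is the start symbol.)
GOTO(I, ',') = CLOSURE({ [A → αX.β] : [A → α.Xβ] ∈ I, X = ',' })

Items with dot before ',', with the dot advanced:
  [T → . , , T] → [T → , . , T]
  [T → . , x ;] → [T → , . x ;]
Closure adds nothing (no advanced item has the dot before a non-terminal).

GOTO = { [T → , . , T], [T → , . x ;] }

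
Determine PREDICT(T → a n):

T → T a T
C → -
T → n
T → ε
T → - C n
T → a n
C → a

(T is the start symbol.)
{ 'a' }

PREDICT(T → a n) = (FIRST(RHS) \ {ε}) ∪ (FOLLOW(T) if ε ∈ FIRST(RHS), i.e. RHS ⇒* ε)
FIRST(a n) = { 'a' }
ε ∉ FIRST(a n), so FOLLOW(T) is not added.
PREDICT(T → a n) = { 'a' }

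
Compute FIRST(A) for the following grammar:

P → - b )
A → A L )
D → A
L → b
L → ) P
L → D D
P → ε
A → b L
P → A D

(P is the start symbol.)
From A → A L ):
  - A is the symbol being defined: contributes nothing new
    A is not nullable, so stop
From A → b L:
  - b is a terminal: add 'b' and stop

Collecting: FIRST(A) = { 'b' }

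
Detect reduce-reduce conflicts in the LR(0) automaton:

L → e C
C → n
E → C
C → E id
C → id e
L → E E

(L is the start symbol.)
Augment with L' → L and build the canonical LR(0) collection (I0 = CLOSURE({[L' → . L]}), then GOTO on every symbol after a dot until no new states appear). It has 13 states:
  I0: { [C → . E id], [C → . id e], [C → . n], [E → . C], [L → . E E], [L → . e C], [L' → . L] }  — shift
  I1: { [E → C .] }  — reduce
  I2: { [C → . E id], [C → . id e], [C → . n], [C → E . id], [E → . C], [L → E . E] }  — shift
  I3: { [L' → L .] }  — accept
  I4: { [C → . E id], [C → . id e], [C → . n], [E → . C], [L → e . C] }  — shift
  I5: { [C → id . e] }  — shift
  I6: { [C → n .] }  — reduce
  I7: { [C → id e .] }  — reduce
  I8: { [E → C .], [L → e C .] }  — 2 reduces
  I9: { [C → E . id] }  — shift
  I10: { [C → E id .] }  — reduce
  I11: { [C → E . id], [L → E E .] }  — shift, reduce
  I12: { [C → E id .], [C → id . e] }  — shift, reduce

I8 contains complete items [E → C .], [L → e C .] — reduce-reduce conflict.

Answer: Yes — I8: [E → C .] vs [L → e C .]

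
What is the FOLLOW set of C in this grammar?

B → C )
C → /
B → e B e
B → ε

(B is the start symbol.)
To compute FOLLOW(C), find every occurrence of C on a right-hand side N → α C β: add FIRST(β) \ {ε}, and if β is empty or nullable also add FOLLOW(N). Iterate to a fixed point.

In B → C ): C is followed by ')', add FIRST(')') \ {ε} = { ')' }

Taking the union: FOLLOW(C) = { ')' }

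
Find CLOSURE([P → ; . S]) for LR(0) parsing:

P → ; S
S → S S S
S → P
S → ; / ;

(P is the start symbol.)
{ [P → . ; S], [P → ; . S], [S → . ; / ;], [S → . P], [S → . S S S] }

To compute CLOSURE, for each item [A → α.Bβ] where B is a non-terminal, add [B → .γ] for all productions B → γ; repeat for the newly added items until nothing changes.

Start with: [P → ; . S]
  [P → ; . S] has the dot before S: add [S → . S S S], [S → . P], [S → . ; / ;]
  [S → . P] has the dot before P: add [P → . ; S]
No further items can be added.

CLOSURE = { [P → . ; S], [P → ; . S], [S → . ; / ;], [S → . P], [S → . S S S] }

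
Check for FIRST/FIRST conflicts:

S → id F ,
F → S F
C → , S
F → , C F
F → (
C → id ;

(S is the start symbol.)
No FIRST/FIRST conflicts.

FIRST sets of the non-terminals at (or reachable through a nullable prefix from) the front of some alternative:
  FIRST(S) = { 'id' }

Productions for F:
  F → S F: FIRST = { 'id' }
  F → , C F: FIRST = { ',' }
  F → (: FIRST = { '(' }
Productions for C:
  C → , S: FIRST = { ',' }
  C → id ;: FIRST = { 'id' }
S has only one production, so no FIRST/FIRST conflict is possible there.

All alternatives of each non-terminal have pairwise disjoint FIRST sets.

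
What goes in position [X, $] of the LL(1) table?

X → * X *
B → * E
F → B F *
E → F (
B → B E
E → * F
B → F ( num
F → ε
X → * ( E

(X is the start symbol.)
Empty (error entry)

To find M[X, $], we find productions for X where $ is in the predict set (PREDICT(N → α) = (FIRST(α) \ {ε}) ∪ (FOLLOW(N) if α ⇒* ε)).

X → * X *: PREDICT = { '*' }
X → * ( E: PREDICT = { '*' }

M[X, $] is empty (no production applies)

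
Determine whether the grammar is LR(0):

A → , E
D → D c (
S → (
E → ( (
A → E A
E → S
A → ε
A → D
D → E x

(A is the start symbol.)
No. Shift-reduce conflict between [A → .] and [A → . , E]

Augment with A' → A and build the canonical LR(0) collection (I0 = CLOSURE({[A' → . A]}), then GOTO on every symbol after a dot until no new states appear). It has 13 states:
  I0: { [A → . , E], [A → . D], [A → . E A], [A → .], [A' → . A], [D → . D c (], [D → . E x], [E → . ( (], [E → . S], [S → . (] }  — shift, reduce
  I1: { [E → ( . (], [S → ( .] }  — shift, reduce
  I2: { [A → , . E], [E → . ( (], [E → . S], [S → . (] }  — shift
  I3: { [A' → A .] }  — accept
  I4: { [A → D .], [D → D . c (] }  — shift, reduce
  I5: { [A → . , E], [A → . D], [A → . E A], [A → .], [A → E . A], [D → . D c (], [D → . E x], [D → E . x], [E → . ( (], [E → . S], [S → . (] }  — shift, reduce
  I6: { [E → S .] }  — reduce
  I7: { [A → E A .] }  — reduce
  I8: { [D → E x .] }  — reduce
  I9: { [D → D c . (] }  — shift
  I10: { [D → D c ( .] }  — reduce
  I11: { [A → , E .] }  — reduce
  I12: { [E → ( ( .] }  — reduce

Conflict in state I0:
  Shift-reduce conflict between [A → .] and [A → . , E]
So the grammar is NOT LR(0).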